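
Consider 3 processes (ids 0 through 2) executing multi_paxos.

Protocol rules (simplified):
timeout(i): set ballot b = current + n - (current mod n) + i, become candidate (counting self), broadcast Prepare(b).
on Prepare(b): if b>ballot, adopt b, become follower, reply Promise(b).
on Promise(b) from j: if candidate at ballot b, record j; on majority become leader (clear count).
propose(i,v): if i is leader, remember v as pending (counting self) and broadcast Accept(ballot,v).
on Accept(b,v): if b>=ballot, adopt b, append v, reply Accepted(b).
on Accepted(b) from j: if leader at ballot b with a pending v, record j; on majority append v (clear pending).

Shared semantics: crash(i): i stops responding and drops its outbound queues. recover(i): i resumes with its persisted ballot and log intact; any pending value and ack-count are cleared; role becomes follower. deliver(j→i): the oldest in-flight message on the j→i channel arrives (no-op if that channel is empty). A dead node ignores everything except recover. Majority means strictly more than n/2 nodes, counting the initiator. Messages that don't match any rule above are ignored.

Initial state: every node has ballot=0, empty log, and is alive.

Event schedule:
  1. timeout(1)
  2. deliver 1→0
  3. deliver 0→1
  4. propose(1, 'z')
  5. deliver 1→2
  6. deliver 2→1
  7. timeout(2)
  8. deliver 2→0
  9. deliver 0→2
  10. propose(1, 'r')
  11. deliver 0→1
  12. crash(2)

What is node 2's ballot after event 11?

8

e1 timeout(1): 1[cand,b=4,-]
e2 deliver 1→0: 0[foll,b=4,-]
e3 deliver 0→1: 1[lead,b=4,-]
e4 propose(1,'z'): ·
e5 deliver 1→2: 2[foll,b=4,-]
e6 deliver 2→1: ·
e7 timeout(2): 2[cand,b=8,-]
e8 deliver 2→0: 0[foll,b=8,-]
e9 deliver 0→2: 2[lead,b=8,-]
e10 propose(1,'r'): ·
e11 deliver 0→1: ·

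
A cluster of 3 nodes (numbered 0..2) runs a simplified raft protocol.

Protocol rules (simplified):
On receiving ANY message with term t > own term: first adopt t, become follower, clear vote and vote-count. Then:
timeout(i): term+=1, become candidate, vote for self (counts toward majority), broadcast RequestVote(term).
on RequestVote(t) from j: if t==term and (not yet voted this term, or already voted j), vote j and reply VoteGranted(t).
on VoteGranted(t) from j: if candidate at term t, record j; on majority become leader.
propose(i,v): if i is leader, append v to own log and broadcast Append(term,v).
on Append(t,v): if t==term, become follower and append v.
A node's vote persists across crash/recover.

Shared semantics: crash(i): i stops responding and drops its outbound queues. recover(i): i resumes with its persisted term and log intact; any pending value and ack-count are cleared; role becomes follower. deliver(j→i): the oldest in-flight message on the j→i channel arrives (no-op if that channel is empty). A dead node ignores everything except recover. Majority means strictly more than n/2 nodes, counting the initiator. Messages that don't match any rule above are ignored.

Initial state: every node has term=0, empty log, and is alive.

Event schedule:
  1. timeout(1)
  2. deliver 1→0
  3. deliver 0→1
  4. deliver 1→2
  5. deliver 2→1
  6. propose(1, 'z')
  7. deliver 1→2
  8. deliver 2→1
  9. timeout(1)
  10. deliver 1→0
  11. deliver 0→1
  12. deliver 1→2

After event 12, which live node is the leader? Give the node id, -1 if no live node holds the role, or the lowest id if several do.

[1] timeout(1) → N1(cand t1 [-])
[2] deliver 1→0 → N0(foll t1 [-])
[3] deliver 0→1 → N1(lead t1 [-])
[4] deliver 1→2 → N2(foll t1 [-])
[5] deliver 2→1 → ∅
[6] propose(1,'z') → N1(lead t1 [z])
[7] deliver 1→2 → N2(foll t1 [z])
[8] deliver 2→1 → ∅
[9] timeout(1) → N1(cand t2 [z])
[10] deliver 1→0 → N0(foll t1 [z])
[11] deliver 0→1 → ∅
[12] deliver 1→2 → N2(foll t2 [z])

-1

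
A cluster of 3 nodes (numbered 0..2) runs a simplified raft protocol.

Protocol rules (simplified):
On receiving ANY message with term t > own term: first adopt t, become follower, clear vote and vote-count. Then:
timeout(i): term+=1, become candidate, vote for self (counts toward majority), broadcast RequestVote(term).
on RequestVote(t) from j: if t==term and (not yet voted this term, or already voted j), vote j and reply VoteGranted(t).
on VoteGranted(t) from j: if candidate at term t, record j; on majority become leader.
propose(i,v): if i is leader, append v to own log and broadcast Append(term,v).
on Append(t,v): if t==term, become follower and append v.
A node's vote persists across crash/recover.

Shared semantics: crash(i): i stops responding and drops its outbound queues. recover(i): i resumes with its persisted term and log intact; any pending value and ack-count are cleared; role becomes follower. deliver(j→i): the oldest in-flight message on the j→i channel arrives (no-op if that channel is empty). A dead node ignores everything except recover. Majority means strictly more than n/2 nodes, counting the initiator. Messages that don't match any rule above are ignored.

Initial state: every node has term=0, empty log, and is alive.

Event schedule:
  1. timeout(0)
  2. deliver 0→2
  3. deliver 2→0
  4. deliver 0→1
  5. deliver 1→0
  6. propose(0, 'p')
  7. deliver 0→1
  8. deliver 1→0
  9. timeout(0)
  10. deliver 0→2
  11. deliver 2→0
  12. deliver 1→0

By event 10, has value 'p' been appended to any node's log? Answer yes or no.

yes

1. timeout(0):  <0:cand t1 ->
2. deliver 0→2:  <2:foll t1 ->
3. deliver 2→0:  <0:lead t1 ->
4. deliver 0→1:  <1:foll t1 ->
5. deliver 1→0:  nop
6. propose(0,'p'):  <0:lead t1 p>
7. deliver 0→1:  <1:foll t1 p>
8. deliver 1→0:  nop
9. timeout(0):  <0:cand t2 p>
10. deliver 0→2:  <2:foll t1 p>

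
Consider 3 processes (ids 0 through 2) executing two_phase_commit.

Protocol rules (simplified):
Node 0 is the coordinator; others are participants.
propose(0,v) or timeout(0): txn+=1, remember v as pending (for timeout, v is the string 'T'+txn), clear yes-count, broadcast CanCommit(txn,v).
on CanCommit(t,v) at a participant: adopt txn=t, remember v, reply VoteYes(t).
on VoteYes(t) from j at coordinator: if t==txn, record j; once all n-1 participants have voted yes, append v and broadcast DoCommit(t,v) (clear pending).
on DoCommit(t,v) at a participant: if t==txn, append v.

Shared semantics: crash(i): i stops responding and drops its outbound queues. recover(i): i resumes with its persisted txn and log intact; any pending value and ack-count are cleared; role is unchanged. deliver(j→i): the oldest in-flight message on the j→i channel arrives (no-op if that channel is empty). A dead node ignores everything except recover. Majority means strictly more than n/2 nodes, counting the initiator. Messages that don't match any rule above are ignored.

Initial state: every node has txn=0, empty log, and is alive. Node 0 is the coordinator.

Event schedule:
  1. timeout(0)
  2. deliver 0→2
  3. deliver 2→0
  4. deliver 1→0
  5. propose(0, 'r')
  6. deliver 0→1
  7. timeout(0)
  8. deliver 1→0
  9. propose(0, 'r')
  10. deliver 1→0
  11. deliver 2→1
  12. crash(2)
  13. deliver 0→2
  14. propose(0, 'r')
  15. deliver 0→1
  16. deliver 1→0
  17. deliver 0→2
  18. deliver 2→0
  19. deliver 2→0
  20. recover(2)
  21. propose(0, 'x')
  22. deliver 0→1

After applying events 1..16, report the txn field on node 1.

2

after 1 — timeout(0): n0:coor/t1/[-]
after 2 — deliver 0→2: n2:part/t1/[-]
after 3 — deliver 2→0: ·
after 4 — deliver 1→0: ·
after 5 — propose(0,'r'): n0:coor/t2/[-]
after 6 — deliver 0→1: n1:part/t1/[-]
after 7 — timeout(0): n0:coor/t3/[-]
after 8 — deliver 1→0: ·
after 9 — propose(0,'r'): n0:coor/t4/[-]
after 10 — deliver 1→0: ·
after 11 — deliver 2→1: ·
after 12 — crash(2): n2:✗part/t1/[-]
after 13 — deliver 0→2: ·
after 14 — propose(0,'r'): n0:coor/t5/[-]
after 15 — deliver 0→1: n1:part/t2/[-]
after 16 — deliver 1→0: ·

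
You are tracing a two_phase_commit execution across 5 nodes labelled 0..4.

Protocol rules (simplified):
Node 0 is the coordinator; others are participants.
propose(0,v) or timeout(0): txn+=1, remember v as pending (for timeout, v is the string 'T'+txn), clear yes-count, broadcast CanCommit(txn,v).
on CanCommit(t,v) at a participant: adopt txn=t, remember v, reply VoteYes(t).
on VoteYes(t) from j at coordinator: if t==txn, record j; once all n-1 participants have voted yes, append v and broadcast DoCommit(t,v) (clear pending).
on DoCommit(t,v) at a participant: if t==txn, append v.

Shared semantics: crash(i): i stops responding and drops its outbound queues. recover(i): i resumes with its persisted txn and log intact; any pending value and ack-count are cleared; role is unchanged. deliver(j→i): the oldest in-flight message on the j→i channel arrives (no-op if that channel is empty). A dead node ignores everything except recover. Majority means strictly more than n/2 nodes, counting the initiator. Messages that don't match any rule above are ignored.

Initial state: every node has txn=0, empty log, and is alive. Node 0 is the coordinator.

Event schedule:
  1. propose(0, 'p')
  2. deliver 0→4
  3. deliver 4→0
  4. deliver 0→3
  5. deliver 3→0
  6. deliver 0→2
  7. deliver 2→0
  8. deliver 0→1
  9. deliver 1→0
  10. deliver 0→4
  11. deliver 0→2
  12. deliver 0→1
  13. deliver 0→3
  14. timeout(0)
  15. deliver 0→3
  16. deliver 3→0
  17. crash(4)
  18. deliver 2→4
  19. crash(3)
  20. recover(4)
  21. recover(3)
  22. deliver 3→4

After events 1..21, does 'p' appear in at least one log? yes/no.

step 1 propose(0,'p'): 0={coor,t=1,log=-}
step 2 deliver 0→4: 4={part,t=1,log=-}
step 3 deliver 4→0: —
step 4 deliver 0→3: 3={part,t=1,log=-}
step 5 deliver 3→0: —
step 6 deliver 0→2: 2={part,t=1,log=-}
step 7 deliver 2→0: —
step 8 deliver 0→1: 1={part,t=1,log=-}
step 9 deliver 1→0: 0={coor,t=1,log=p}
step 10 deliver 0→4: 4={part,t=1,log=p}
step 11 deliver 0→2: 2={part,t=1,log=p}
step 12 deliver 0→1: 1={part,t=1,log=p}
step 13 deliver 0→3: 3={part,t=1,log=p}
step 14 timeout(0): 0={coor,t=2,log=p}
step 15 deliver 0→3: 3={part,t=2,log=p}
step 16 deliver 3→0: —
step 17 crash(4): 4={✗part,t=1,log=p}
step 18 deliver 2→4: —
step 19 crash(3): 3={✗part,t=2,log=p}
step 20 recover(4): 4={part,t=1,log=p}
step 21 recover(3): 3={part,t=2,log=p}

yes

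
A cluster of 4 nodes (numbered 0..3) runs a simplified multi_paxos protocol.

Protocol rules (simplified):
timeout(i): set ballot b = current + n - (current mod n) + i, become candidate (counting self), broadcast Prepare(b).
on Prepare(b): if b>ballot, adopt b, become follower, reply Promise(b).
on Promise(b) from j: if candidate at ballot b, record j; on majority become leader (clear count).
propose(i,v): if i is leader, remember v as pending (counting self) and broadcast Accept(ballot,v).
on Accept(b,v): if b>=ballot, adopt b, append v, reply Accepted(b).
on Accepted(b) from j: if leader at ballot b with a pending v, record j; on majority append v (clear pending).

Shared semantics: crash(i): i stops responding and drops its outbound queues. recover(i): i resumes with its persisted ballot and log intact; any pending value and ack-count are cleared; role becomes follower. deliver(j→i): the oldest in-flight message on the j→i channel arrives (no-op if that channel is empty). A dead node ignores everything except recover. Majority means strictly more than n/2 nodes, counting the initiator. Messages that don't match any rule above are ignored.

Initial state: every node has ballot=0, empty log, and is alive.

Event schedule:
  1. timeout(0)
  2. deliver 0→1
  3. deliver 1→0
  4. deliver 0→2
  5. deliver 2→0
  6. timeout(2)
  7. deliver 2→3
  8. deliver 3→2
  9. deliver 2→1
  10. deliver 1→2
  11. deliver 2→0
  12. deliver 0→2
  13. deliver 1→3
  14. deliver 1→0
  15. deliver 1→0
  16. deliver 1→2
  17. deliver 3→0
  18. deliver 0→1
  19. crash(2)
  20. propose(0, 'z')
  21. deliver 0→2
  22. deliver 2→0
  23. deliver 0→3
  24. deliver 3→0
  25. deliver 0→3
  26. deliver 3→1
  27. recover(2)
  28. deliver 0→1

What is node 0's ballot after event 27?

1. timeout(0):  <0:cand b4 ->
2. deliver 0→1:  <1:foll b4 ->
3. deliver 1→0:  nop
4. deliver 0→2:  <2:foll b4 ->
5. deliver 2→0:  <0:lead b4 ->
6. timeout(2):  <2:cand b10 ->
7. deliver 2→3:  <3:foll b10 ->
8. deliver 3→2:  nop
9. deliver 2→1:  <1:foll b10 ->
10. deliver 1→2:  <2:lead b10 ->
11. deliver 2→0:  <0:foll b10 ->
12. deliver 0→2:  nop
13. deliver 1→3:  nop
14. deliver 1→0:  nop
15. deliver 1→0:  nop
16. deliver 1→2:  nop
17. deliver 3→0:  nop
18. deliver 0→1:  nop
19. crash(2):  <2:✗lead b10 ->
20. propose(0,'z'):  nop
21. deliver 0→2:  nop
22. deliver 2→0:  nop
23. deliver 0→3:  nop
24. deliver 3→0:  nop
25. deliver 0→3:  nop
26. deliver 3→1:  nop
27. recover(2):  <2:foll b10 ->

10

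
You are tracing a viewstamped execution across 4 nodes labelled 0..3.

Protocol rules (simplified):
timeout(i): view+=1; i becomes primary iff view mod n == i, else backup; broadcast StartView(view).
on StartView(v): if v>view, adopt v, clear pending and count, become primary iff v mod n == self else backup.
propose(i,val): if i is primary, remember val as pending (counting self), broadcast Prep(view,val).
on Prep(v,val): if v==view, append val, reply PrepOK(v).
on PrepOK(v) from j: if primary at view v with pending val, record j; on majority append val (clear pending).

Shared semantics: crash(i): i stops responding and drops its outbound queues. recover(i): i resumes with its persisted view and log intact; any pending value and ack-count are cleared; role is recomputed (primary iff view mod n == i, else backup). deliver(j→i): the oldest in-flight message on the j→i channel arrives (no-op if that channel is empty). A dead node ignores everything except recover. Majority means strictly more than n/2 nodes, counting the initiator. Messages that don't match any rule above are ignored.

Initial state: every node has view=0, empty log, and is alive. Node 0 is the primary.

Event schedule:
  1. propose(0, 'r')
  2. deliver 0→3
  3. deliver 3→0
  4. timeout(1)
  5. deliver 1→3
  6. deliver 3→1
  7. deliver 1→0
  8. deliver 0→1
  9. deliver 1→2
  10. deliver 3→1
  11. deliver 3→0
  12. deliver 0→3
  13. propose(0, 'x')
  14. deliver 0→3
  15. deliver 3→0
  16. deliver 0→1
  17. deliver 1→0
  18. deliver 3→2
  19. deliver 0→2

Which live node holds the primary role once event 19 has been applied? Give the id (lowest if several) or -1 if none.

1

after 1 — propose(0,'r'): ·
after 2 — deliver 0→3: n3:back/v0/[r]
after 3 — deliver 3→0: ·
after 4 — timeout(1): n1:prim/v1/[-]
after 5 — deliver 1→3: n3:back/v1/[r]
after 6 — deliver 3→1: ·
after 7 — deliver 1→0: n0:back/v1/[-]
after 8 — deliver 0→1: ·
after 9 — deliver 1→2: n2:back/v1/[-]
after 10 — deliver 3→1: ·
after 11 — deliver 3→0: ·
after 12 — deliver 0→3: ·
after 13 — propose(0,'x'): ·
after 14 — deliver 0→3: ·
after 15 — deliver 3→0: ·
after 16 — deliver 0→1: ·
after 17 — deliver 1→0: ·
after 18 — deliver 3→2: ·
after 19 — deliver 0→2: ·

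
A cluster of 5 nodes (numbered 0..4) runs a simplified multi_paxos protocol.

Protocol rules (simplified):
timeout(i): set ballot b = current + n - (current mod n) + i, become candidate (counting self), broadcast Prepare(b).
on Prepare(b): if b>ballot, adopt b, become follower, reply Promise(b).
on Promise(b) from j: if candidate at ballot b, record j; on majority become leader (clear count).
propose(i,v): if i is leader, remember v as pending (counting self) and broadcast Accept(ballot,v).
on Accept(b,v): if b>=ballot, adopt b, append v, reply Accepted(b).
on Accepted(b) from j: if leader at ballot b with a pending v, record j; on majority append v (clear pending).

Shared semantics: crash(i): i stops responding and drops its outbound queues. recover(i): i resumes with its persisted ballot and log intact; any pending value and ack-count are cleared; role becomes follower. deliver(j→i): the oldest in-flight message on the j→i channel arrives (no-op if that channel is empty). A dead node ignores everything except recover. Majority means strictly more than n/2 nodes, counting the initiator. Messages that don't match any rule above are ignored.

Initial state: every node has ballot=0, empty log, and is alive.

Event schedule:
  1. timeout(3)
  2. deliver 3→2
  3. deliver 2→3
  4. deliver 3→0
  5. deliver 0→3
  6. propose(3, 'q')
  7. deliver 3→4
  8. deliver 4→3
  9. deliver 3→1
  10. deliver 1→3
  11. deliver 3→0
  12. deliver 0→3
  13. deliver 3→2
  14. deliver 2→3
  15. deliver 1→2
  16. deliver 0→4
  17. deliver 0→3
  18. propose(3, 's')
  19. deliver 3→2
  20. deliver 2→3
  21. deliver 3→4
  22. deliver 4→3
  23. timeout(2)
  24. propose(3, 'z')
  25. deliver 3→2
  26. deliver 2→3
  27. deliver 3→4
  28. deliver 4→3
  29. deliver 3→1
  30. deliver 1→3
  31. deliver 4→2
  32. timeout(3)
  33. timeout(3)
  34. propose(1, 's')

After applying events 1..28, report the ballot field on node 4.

after 1 — timeout(3): n3:cand/b8/[-]
after 2 — deliver 3→2: n2:foll/b8/[-]
after 3 — deliver 2→3: ·
after 4 — deliver 3→0: n0:foll/b8/[-]
after 5 — deliver 0→3: n3:lead/b8/[-]
after 6 — propose(3,'q'): ·
after 7 — deliver 3→4: n4:foll/b8/[-]
after 8 — deliver 4→3: ·
after 9 — deliver 3→1: n1:foll/b8/[-]
after 10 — deliver 1→3: ·
after 11 — deliver 3→0: n0:foll/b8/[q]
after 12 — deliver 0→3: ·
after 13 — deliver 3→2: n2:foll/b8/[q]
after 14 — deliver 2→3: n3:lead/b8/[q]
after 15 — deliver 1→2: ·
after 16 — deliver 0→4: ·
after 17 — deliver 0→3: ·
after 18 — propose(3,'s'): ·
after 19 — deliver 3→2: n2:foll/b8/[q,s]
after 20 — deliver 2→3: ·
after 21 — deliver 3→4: n4:foll/b8/[q]
after 22 — deliver 4→3: n3:lead/b8/[q,s]
after 23 — timeout(2): n2:cand/b12/[q,s]
after 24 — propose(3,'z'): ·
after 25 — deliver 3→2: ·
after 26 — deliver 2→3: n3:foll/b12/[q,s]
after 27 — deliver 3→4: n4:foll/b8/[q,s]
after 28 — deliver 4→3: ·

8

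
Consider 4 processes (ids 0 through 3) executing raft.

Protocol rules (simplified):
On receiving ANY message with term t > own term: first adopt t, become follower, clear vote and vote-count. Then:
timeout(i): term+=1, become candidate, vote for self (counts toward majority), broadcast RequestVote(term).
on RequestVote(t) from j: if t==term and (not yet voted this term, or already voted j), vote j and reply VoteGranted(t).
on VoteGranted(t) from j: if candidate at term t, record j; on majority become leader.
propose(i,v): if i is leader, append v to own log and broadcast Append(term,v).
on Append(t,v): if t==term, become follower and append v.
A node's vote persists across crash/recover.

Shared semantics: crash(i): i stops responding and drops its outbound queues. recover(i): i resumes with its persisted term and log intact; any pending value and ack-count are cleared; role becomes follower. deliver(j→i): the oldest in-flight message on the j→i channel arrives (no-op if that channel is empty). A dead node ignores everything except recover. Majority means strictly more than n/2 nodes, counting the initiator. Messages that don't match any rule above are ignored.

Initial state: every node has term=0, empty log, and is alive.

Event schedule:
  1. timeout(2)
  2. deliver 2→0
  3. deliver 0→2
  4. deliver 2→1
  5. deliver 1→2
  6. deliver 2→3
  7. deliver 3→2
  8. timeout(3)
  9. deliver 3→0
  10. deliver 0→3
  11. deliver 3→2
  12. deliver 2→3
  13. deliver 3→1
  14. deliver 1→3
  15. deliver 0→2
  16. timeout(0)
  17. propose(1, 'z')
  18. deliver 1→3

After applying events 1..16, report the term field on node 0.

after 1 — timeout(2): n2:cand/t1/[-]
after 2 — deliver 2→0: n0:foll/t1/[-]
after 3 — deliver 0→2: ·
after 4 — deliver 2→1: n1:foll/t1/[-]
after 5 — deliver 1→2: n2:lead/t1/[-]
after 6 — deliver 2→3: n3:foll/t1/[-]
after 7 — deliver 3→2: ·
after 8 — timeout(3): n3:cand/t2/[-]
after 9 — deliver 3→0: n0:foll/t2/[-]
after 10 — deliver 0→3: ·
after 11 — deliver 3→2: n2:foll/t2/[-]
after 12 — deliver 2→3: n3:lead/t2/[-]
after 13 — deliver 3→1: n1:foll/t2/[-]
after 14 — deliver 1→3: ·
after 15 — deliver 0→2: ·
after 16 — timeout(0): n0:cand/t3/[-]

3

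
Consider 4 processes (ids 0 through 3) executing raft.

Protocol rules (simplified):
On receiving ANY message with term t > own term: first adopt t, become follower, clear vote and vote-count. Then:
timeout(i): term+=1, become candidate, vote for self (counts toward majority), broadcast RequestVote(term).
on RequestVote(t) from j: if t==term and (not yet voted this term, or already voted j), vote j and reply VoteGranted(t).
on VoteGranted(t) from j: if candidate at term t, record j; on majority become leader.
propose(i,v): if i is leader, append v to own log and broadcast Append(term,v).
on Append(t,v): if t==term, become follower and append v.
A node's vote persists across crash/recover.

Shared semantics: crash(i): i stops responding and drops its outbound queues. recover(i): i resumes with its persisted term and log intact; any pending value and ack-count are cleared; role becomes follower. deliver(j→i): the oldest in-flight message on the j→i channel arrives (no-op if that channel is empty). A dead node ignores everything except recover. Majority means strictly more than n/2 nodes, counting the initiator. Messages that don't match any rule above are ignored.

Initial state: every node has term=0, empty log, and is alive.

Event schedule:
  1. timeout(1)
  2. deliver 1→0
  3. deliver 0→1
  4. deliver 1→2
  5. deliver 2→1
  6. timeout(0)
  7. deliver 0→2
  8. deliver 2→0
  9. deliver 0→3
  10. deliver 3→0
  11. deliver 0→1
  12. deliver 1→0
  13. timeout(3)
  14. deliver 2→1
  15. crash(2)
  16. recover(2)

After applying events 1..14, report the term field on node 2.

[1] timeout(1) → N1(cand t1 [-])
[2] deliver 1→0 → N0(foll t1 [-])
[3] deliver 0→1 → ∅
[4] deliver 1→2 → N2(foll t1 [-])
[5] deliver 2→1 → N1(lead t1 [-])
[6] timeout(0) → N0(cand t2 [-])
[7] deliver 0→2 → N2(foll t2 [-])
[8] deliver 2→0 → ∅
[9] deliver 0→3 → N3(foll t2 [-])
[10] deliver 3→0 → N0(lead t2 [-])
[11] deliver 0→1 → N1(foll t2 [-])
[12] deliver 1→0 → ∅
[13] timeout(3) → N3(cand t3 [-])
[14] deliver 2→1 → ∅

2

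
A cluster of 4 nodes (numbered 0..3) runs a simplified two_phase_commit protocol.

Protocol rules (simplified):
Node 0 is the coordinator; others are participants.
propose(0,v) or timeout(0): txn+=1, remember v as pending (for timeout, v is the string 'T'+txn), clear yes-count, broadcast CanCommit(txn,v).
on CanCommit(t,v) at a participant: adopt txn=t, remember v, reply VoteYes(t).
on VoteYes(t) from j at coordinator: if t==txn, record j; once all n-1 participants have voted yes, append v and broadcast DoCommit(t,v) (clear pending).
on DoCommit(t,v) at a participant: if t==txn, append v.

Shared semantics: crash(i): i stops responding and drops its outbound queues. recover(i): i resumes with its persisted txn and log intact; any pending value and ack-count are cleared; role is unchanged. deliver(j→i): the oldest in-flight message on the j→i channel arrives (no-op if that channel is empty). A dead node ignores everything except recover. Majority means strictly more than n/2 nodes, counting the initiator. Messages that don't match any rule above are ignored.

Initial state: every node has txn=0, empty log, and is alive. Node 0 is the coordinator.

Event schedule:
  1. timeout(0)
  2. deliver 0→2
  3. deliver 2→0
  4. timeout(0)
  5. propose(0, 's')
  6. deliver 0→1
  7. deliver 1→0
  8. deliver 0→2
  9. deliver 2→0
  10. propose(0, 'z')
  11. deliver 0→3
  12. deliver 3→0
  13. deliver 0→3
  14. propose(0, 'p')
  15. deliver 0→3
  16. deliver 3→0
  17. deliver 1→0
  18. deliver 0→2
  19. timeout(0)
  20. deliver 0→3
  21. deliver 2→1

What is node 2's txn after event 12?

2

after 1 — timeout(0): n0:coor/t1/[-]
after 2 — deliver 0→2: n2:part/t1/[-]
after 3 — deliver 2→0: ·
after 4 — timeout(0): n0:coor/t2/[-]
after 5 — propose(0,'s'): n0:coor/t3/[-]
after 6 — deliver 0→1: n1:part/t1/[-]
after 7 — deliver 1→0: ·
after 8 — deliver 0→2: n2:part/t2/[-]
after 9 — deliver 2→0: ·
after 10 — propose(0,'z'): n0:coor/t4/[-]
after 11 — deliver 0→3: n3:part/t1/[-]
after 12 — deliver 3→0: ·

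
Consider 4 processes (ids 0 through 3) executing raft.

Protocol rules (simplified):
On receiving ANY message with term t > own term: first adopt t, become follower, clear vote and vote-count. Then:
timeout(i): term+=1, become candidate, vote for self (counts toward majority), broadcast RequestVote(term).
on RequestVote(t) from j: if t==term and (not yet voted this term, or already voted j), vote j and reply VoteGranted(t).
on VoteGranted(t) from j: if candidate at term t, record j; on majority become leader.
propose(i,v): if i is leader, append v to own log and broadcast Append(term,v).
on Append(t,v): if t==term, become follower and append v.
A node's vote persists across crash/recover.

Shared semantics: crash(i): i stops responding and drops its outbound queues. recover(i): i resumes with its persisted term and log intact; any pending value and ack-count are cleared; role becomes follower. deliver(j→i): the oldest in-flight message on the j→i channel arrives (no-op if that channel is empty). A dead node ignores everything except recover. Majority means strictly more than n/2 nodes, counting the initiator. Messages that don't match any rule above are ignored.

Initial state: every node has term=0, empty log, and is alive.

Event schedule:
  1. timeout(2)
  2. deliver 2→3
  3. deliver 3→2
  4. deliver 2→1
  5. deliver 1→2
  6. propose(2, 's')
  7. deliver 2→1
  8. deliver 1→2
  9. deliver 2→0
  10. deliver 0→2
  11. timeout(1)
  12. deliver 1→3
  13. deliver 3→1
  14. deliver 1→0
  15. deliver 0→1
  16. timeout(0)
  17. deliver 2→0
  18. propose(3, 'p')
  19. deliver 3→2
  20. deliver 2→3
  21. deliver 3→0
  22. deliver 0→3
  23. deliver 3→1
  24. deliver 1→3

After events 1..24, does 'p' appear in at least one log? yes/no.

no

1. timeout(2):  <2:cand t1 ->
2. deliver 2→3:  <3:foll t1 ->
3. deliver 3→2:  nop
4. deliver 2→1:  <1:foll t1 ->
5. deliver 1→2:  <2:lead t1 ->
6. propose(2,'s'):  <2:lead t1 s>
7. deliver 2→1:  <1:foll t1 s>
8. deliver 1→2:  nop
9. deliver 2→0:  <0:foll t1 ->
10. deliver 0→2:  nop
11. timeout(1):  <1:cand t2 s>
12. deliver 1→3:  <3:foll t2 ->
13. deliver 3→1:  nop
14. deliver 1→0:  <0:foll t2 ->
15. deliver 0→1:  <1:lead t2 s>
16. timeout(0):  <0:cand t3 ->
17. deliver 2→0:  nop
18. propose(3,'p'):  nop
19. deliver 3→2:  nop
20. deliver 2→3:  nop
21. deliver 3→0:  nop
22. deliver 0→3:  <3:foll t3 ->
23. deliver 3→1:  nop
24. deliver 1→3:  nop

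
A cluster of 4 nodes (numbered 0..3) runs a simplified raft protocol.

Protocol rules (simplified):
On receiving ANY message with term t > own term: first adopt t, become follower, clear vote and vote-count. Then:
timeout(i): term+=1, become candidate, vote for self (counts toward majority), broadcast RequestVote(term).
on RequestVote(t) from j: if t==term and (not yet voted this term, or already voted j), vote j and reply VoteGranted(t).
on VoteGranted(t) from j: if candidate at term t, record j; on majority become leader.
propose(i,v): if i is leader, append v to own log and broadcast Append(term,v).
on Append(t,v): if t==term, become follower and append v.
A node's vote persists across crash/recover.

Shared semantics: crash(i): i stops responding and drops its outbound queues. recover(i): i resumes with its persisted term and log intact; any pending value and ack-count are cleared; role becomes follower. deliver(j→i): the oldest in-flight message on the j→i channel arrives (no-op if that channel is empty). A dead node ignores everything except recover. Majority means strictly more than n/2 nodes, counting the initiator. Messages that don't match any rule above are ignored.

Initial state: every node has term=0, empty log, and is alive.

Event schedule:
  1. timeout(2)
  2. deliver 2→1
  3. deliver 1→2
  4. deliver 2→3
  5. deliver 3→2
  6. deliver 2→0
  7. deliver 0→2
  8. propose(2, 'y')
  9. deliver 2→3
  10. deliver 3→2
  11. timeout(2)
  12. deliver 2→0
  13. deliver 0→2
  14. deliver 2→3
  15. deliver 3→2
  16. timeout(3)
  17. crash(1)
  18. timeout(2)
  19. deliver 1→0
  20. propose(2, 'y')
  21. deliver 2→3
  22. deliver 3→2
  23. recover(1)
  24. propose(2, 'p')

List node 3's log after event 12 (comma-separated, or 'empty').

y

after 1 — timeout(2): n2:cand/t1/[-]
after 2 — deliver 2→1: n1:foll/t1/[-]
after 3 — deliver 1→2: ·
after 4 — deliver 2→3: n3:foll/t1/[-]
after 5 — deliver 3→2: n2:lead/t1/[-]
after 6 — deliver 2→0: n0:foll/t1/[-]
after 7 — deliver 0→2: ·
after 8 — propose(2,'y'): n2:lead/t1/[y]
after 9 — deliver 2→3: n3:foll/t1/[y]
after 10 — deliver 3→2: ·
after 11 — timeout(2): n2:cand/t2/[y]
after 12 — deliver 2→0: n0:foll/t1/[y]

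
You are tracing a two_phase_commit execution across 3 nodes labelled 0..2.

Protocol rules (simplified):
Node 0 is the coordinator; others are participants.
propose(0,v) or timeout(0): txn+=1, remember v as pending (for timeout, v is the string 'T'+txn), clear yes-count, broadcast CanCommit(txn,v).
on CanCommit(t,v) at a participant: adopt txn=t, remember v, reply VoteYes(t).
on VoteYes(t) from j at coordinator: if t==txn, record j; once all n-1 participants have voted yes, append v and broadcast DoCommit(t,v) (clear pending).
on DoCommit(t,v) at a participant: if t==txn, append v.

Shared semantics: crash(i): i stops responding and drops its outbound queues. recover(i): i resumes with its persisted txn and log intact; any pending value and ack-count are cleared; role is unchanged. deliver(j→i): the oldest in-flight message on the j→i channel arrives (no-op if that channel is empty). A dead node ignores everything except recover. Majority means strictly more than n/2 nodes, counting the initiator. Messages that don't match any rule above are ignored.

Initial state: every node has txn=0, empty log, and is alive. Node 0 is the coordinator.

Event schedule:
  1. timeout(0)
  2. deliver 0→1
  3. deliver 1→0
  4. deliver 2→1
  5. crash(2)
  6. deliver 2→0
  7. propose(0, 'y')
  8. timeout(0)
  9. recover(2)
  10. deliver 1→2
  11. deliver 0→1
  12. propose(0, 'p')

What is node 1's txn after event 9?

1

1. timeout(0):  <0:coor t1 ->
2. deliver 0→1:  <1:part t1 ->
3. deliver 1→0:  nop
4. deliver 2→1:  nop
5. crash(2):  <2:✗part t0 ->
6. deliver 2→0:  nop
7. propose(0,'y'):  <0:coor t2 ->
8. timeout(0):  <0:coor t3 ->
9. recover(2):  <2:part t0 ->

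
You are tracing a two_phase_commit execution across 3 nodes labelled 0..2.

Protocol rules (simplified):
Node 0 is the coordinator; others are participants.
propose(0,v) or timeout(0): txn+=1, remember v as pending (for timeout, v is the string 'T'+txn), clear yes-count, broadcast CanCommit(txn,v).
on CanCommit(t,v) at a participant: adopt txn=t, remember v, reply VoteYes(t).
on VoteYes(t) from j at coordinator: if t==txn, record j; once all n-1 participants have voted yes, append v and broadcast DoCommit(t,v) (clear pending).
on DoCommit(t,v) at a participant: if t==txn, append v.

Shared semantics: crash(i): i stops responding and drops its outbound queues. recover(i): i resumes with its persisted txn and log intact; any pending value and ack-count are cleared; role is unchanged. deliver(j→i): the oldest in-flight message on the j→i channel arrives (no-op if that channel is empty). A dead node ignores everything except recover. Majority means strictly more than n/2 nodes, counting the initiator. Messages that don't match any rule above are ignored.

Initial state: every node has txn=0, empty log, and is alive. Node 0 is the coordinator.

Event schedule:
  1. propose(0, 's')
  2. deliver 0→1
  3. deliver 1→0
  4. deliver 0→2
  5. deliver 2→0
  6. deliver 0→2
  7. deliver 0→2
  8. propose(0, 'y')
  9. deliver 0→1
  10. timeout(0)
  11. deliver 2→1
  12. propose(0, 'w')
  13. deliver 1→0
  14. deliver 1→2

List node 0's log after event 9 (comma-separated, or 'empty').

s

step 1 propose(0,'s'): 0={coor,t=1,log=-}
step 2 deliver 0→1: 1={part,t=1,log=-}
step 3 deliver 1→0: —
step 4 deliver 0→2: 2={part,t=1,log=-}
step 5 deliver 2→0: 0={coor,t=1,log=s}
step 6 deliver 0→2: 2={part,t=1,log=s}
step 7 deliver 0→2: —
step 8 propose(0,'y'): 0={coor,t=2,log=s}
step 9 deliver 0→1: 1={part,t=1,log=s}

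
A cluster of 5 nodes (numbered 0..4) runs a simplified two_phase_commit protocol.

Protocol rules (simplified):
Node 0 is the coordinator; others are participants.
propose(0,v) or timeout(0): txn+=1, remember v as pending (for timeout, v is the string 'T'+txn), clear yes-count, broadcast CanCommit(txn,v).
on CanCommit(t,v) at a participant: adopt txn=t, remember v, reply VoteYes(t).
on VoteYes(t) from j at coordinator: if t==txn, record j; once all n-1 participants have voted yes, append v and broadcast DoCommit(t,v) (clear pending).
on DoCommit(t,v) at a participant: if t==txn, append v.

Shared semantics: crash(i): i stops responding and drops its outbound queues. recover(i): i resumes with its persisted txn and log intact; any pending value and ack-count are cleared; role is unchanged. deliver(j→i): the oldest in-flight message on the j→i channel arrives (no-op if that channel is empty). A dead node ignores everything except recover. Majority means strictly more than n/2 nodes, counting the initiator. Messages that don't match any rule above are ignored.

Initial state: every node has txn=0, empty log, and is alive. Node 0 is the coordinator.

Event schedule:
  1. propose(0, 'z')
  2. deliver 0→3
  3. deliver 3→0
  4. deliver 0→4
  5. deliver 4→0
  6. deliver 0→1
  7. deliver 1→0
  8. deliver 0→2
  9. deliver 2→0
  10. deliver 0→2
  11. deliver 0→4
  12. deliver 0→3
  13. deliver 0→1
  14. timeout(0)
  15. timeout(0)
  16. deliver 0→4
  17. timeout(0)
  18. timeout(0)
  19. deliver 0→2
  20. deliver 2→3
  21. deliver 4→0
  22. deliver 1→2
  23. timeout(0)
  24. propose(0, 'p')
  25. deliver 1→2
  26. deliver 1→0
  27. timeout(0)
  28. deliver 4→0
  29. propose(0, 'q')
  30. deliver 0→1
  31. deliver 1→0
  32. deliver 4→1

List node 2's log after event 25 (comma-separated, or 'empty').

z

1. propose(0,'z'):  <0:coor t1 ->
2. deliver 0→3:  <3:part t1 ->
3. deliver 3→0:  nop
4. deliver 0→4:  <4:part t1 ->
5. deliver 4→0:  nop
6. deliver 0→1:  <1:part t1 ->
7. deliver 1→0:  nop
8. deliver 0→2:  <2:part t1 ->
9. deliver 2→0:  <0:coor t1 z>
10. deliver 0→2:  <2:part t1 z>
11. deliver 0→4:  <4:part t1 z>
12. deliver 0→3:  <3:part t1 z>
13. deliver 0→1:  <1:part t1 z>
14. timeout(0):  <0:coor t2 z>
15. timeout(0):  <0:coor t3 z>
16. deliver 0→4:  <4:part t2 z>
17. timeout(0):  <0:coor t4 z>
18. timeout(0):  <0:coor t5 z>
19. deliver 0→2:  <2:part t2 z>
20. deliver 2→3:  nop
21. deliver 4→0:  nop
22. deliver 1→2:  nop
23. timeout(0):  <0:coor t6 z>
24. propose(0,'p'):  <0:coor t7 z>
25. deliver 1→2:  nop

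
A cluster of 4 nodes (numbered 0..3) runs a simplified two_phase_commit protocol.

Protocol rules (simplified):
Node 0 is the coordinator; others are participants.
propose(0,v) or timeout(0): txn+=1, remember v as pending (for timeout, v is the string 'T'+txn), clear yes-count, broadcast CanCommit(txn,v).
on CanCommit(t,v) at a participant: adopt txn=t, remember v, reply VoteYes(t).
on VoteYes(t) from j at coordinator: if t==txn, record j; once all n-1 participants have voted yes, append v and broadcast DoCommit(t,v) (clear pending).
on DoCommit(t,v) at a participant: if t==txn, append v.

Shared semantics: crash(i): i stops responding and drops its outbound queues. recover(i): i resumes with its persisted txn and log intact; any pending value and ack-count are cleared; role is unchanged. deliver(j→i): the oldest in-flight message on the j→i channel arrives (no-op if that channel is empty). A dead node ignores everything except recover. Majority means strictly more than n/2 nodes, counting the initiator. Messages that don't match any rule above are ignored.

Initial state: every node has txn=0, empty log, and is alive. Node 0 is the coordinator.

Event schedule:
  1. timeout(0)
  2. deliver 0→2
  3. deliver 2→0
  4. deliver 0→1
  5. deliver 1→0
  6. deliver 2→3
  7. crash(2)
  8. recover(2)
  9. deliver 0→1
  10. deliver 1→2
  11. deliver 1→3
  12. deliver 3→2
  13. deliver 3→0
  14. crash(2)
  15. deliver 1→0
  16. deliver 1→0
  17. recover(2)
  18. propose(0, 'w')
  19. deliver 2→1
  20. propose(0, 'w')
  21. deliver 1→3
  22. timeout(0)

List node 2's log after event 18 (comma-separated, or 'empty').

after 1 — timeout(0): n0:coor/t1/[-]
after 2 — deliver 0→2: n2:part/t1/[-]
after 3 — deliver 2→0: ·
after 4 — deliver 0→1: n1:part/t1/[-]
after 5 — deliver 1→0: ·
after 6 — deliver 2→3: ·
after 7 — crash(2): n2:✗part/t1/[-]
after 8 — recover(2): n2:part/t1/[-]
after 9 — deliver 0→1: ·
after 10 — deliver 1→2: ·
after 11 — deliver 1→3: ·
after 12 — deliver 3→2: ·
after 13 — deliver 3→0: ·
after 14 — crash(2): n2:✗part/t1/[-]
after 15 — deliver 1→0: ·
after 16 — deliver 1→0: ·
after 17 — recover(2): n2:part/t1/[-]
after 18 — propose(0,'w'): n0:coor/t2/[-]

empty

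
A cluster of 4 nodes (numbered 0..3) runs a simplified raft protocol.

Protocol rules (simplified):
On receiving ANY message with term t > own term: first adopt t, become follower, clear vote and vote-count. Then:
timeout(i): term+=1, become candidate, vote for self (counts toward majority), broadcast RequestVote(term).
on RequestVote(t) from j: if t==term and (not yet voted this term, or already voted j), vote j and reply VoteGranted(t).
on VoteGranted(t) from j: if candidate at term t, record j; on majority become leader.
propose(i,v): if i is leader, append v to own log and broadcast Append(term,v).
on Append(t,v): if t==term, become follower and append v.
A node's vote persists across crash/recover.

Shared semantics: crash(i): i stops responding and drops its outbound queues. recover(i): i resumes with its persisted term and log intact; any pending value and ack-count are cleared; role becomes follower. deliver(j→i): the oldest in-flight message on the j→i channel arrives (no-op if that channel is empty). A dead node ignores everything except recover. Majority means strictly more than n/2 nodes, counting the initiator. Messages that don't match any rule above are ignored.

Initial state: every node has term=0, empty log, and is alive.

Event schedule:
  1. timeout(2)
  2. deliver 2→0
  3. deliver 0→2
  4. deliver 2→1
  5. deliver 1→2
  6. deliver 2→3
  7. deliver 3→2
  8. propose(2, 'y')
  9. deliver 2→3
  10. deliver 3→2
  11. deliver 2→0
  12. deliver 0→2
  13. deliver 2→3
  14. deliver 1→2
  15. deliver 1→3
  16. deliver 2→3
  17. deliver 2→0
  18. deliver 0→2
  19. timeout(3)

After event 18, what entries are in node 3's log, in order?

y

e1 timeout(2): 2[cand,t=1,-]
e2 deliver 2→0: 0[foll,t=1,-]
e3 deliver 0→2: ·
e4 deliver 2→1: 1[foll,t=1,-]
e5 deliver 1→2: 2[lead,t=1,-]
e6 deliver 2→3: 3[foll,t=1,-]
e7 deliver 3→2: ·
e8 propose(2,'y'): 2[lead,t=1,y]
e9 deliver 2→3: 3[foll,t=1,y]
e10 deliver 3→2: ·
e11 deliver 2→0: 0[foll,t=1,y]
e12 deliver 0→2: ·
e13 deliver 2→3: ·
e14 deliver 1→2: ·
e15 deliver 1→3: ·
e16 deliver 2→3: ·
e17 deliver 2→0: ·
e18 deliver 0→2: ·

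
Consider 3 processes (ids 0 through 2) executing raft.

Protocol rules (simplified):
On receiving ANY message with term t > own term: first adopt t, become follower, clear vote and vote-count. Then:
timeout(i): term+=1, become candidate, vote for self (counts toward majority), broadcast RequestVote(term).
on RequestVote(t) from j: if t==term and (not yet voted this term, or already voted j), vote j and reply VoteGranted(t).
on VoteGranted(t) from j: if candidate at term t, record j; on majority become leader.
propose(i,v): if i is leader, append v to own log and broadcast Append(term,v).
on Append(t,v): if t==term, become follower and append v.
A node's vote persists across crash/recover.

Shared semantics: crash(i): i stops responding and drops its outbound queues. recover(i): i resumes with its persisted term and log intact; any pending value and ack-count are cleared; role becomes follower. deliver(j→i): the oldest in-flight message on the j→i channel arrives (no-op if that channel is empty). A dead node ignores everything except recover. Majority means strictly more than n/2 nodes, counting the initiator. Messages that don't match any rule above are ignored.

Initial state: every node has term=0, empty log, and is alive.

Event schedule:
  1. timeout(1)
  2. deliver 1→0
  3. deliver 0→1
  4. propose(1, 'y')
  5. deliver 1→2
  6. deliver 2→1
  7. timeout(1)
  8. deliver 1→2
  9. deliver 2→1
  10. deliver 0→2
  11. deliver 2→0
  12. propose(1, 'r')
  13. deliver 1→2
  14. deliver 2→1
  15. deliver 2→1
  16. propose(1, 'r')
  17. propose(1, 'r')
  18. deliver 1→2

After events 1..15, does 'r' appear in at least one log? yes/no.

no

after 1 — timeout(1): n1:cand/t1/[-]
after 2 — deliver 1→0: n0:foll/t1/[-]
after 3 — deliver 0→1: n1:lead/t1/[-]
after 4 — propose(1,'y'): n1:lead/t1/[y]
after 5 — deliver 1→2: n2:foll/t1/[-]
after 6 — deliver 2→1: ·
after 7 — timeout(1): n1:cand/t2/[y]
after 8 — deliver 1→2: n2:foll/t1/[y]
after 9 — deliver 2→1: ·
after 10 — deliver 0→2: ·
after 11 — deliver 2→0: ·
after 12 — propose(1,'r'): ·
after 13 — deliver 1→2: n2:foll/t2/[y]
after 14 — deliver 2→1: n1:lead/t2/[y]
after 15 — deliver 2→1: ·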